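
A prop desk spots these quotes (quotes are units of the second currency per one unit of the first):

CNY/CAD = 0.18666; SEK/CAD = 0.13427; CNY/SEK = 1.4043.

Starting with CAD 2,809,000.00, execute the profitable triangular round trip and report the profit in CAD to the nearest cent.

Profit: CAD 28,522.82

Profitable loop is CAD → CNY → SEK → CAD:
CAD 2,809,000.00 ÷ 0.18666 = CNY 15,048,751.74
CNY 15,048,751.74 × 1.4043 = SEK 21,132,962.07
SEK 21,132,962.07 × 0.13427 = CAD 2,837,522.82
Profit = CAD 2,837,522.82 − CAD 2,809,000.00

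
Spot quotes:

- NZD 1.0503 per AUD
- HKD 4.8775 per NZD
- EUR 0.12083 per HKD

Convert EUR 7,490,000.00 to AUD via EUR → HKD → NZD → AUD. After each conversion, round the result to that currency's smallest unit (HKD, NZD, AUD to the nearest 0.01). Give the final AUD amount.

AUD 12,100,307.26

EUR 7,490,000.00 ÷ 0.12083 = HKD 61,987,916.91
HKD 61,987,916.91 ÷ 4.8775 = NZD 12,708,952.72
NZD 12,708,952.72 ÷ 1.0503 = AUD 12,100,307.26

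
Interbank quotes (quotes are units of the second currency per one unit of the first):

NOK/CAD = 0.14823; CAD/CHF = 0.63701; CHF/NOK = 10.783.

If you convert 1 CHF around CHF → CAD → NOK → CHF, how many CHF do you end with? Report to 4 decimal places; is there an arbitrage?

Around CHF → CAD → NOK → CHF: 1 ÷ 0.63701 ÷ 0.14823 ÷ 10.783 = 0.982150
Product < 1; profitable direction is CHF → NOK → CAD → CHF.

0.9822 (arbitrage exists)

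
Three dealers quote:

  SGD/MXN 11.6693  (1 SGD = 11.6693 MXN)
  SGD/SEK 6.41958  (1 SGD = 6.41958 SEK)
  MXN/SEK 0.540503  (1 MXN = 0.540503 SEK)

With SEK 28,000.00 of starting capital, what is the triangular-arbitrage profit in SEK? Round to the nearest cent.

Profitable loop is SEK → MXN → SGD → SEK:
SEK 28,000.00 ÷ 0.540503 = MXN 51,803.60
MXN 51,803.60 ÷ 11.6693 = SGD 4,439.31
SGD 4,439.31 × 6.41958 = SEK 28,498.48
Profit = SEK 28,498.48 − SEK 28,000.00

Profit: SEK 498.48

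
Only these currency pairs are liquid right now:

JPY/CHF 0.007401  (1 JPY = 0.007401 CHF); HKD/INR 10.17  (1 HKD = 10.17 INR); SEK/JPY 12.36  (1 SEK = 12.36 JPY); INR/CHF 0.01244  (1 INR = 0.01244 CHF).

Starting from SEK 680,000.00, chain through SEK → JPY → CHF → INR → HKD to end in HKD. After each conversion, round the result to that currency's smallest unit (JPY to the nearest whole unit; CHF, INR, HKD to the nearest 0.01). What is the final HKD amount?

HKD 491,673.07

SEK 680,000.00 × 12.36 = JPY 8,404,800
JPY 8,404,800 × 0.007401 = CHF 62,203.92
CHF 62,203.92 ÷ 0.01244 = INR 5,000,315.11
INR 5,000,315.11 ÷ 10.17 = HKD 491,673.07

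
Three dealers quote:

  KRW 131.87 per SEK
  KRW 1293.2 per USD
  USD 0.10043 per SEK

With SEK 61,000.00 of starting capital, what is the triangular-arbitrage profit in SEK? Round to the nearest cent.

Profitable loop is SEK → KRW → USD → SEK:
SEK 61,000.00 × 131.87 = KRW 8,044,070
KRW 8,044,070 ÷ 1293.2 = USD 6,220.28
USD 6,220.28 ÷ 0.10043 = SEK 61,936.50
Profit = SEK 61,936.50 − SEK 61,000.00

Profit: SEK 936.50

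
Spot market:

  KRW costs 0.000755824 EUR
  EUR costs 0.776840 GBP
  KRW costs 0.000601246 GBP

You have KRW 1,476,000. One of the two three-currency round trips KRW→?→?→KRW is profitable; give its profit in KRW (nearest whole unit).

Profitable loop is KRW → GBP → EUR → KRW:
KRW 1,476,000 × 0.000601246 = GBP 887.44
GBP 887.44 ÷ 0.776840 = EUR 1,142.37
EUR 1,142.37 ÷ 0.000755824 = KRW 1,511,424
Profit = KRW 1,511,424 − KRW 1,476,000

Profit: KRW 35,424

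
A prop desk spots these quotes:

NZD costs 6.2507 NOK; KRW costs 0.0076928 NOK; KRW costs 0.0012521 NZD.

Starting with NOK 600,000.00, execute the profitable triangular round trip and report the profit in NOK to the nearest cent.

Profit: NOK 10,428.05

Profitable loop is NOK → KRW → NZD → NOK:
NOK 600,000.00 ÷ 0.0076928 = KRW 77,995,008
KRW 77,995,008 × 0.0012521 = NZD 97,657.55
NZD 97,657.55 × 6.2507 = NOK 610,428.05
Profit = NOK 610,428.05 − NOK 600,000.00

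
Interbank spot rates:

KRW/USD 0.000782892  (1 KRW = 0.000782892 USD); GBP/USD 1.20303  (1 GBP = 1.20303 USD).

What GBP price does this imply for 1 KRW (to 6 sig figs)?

1 KRW × 0.000782892 = 0.000782892 USD
0.000782892 USD ÷ 1.20303 = 0.000650767 GBP

KRW/GBP = 0.000650767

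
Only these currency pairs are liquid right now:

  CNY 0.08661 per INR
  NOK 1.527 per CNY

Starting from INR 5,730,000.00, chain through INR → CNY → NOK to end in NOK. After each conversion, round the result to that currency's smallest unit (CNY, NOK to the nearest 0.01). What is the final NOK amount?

INR 5,730,000.00 × 0.08661 = CNY 496,275.30
CNY 496,275.30 × 1.527 = NOK 757,812.38

NOK 757,812.38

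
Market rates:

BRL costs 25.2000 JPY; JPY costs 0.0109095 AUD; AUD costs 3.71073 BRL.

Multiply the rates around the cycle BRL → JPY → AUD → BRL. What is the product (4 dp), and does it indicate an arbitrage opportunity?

Around BRL → JPY → AUD → BRL: 1 × 25.2000 × 0.0109095 × 3.71073 = 1.020152
Product > 1; profitable direction is BRL → JPY → AUD → BRL.

1.0202 (arbitrage exists)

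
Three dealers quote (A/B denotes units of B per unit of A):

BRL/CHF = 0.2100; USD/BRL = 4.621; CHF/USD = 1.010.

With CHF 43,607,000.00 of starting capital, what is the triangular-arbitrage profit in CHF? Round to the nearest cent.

Profit: CHF 884,758.66

Profitable loop is CHF → BRL → USD → CHF:
CHF 43,607,000.00 ÷ 0.2100 = BRL 207,652,380.95
BRL 207,652,380.95 ÷ 4.621 = USD 44,936,676.25
USD 44,936,676.25 ÷ 1.010 = CHF 44,491,758.66
Profit = CHF 44,491,758.66 − CHF 43,607,000.00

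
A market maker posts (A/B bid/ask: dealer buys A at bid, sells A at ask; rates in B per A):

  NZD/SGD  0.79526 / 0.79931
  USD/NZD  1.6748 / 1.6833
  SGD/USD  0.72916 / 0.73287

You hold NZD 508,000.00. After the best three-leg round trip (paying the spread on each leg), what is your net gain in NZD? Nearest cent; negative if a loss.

Net profit: NZD 7,181.19

Best loop NZD → USD → SGD → NZD:
NZD 508,000.00 ÷ 1.6833 (buy USD at ask) = USD 301,788.15
USD 301,788.15 ÷ 0.73287 (buy SGD at ask) = SGD 411,789.48
SGD 411,789.48 ÷ 0.79931 (buy NZD at ask) = NZD 515,181.19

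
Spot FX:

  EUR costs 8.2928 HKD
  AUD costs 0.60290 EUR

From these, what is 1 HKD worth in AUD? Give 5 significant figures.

1 HKD ÷ 8.2928 = 0.120587 EUR
0.120587 EUR ÷ 0.60290 = 0.200011 AUD

HKD/AUD = 0.20001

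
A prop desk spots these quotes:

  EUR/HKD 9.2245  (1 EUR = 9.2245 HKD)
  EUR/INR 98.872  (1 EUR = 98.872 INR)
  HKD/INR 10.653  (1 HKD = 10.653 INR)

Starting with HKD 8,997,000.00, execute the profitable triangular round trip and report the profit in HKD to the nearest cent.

Profit: HKD 55,244.54

Profitable loop is HKD → EUR → INR → HKD:
HKD 8,997,000.00 ÷ 9.2245 = EUR 975,337.42
EUR 975,337.42 × 98.872 = INR 96,433,561.06
INR 96,433,561.06 ÷ 10.653 = HKD 9,052,244.54
Profit = HKD 9,052,244.54 − HKD 8,997,000.00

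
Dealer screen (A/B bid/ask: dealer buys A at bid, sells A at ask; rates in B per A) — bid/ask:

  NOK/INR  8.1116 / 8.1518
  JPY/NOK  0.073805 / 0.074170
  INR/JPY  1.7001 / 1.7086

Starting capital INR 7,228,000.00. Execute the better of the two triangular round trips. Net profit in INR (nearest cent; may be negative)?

Best loop INR → JPY → NOK → INR:
INR 7,228,000.00 × 1.7001 (sell INR at bid) = JPY 12,288,323
JPY 12,288,323 × 0.073805 (sell JPY at bid) = NOK 906,939.66
NOK 906,939.66 × 8.1116 (sell NOK at bid) = INR 7,356,731.78

Net profit: INR 128,731.78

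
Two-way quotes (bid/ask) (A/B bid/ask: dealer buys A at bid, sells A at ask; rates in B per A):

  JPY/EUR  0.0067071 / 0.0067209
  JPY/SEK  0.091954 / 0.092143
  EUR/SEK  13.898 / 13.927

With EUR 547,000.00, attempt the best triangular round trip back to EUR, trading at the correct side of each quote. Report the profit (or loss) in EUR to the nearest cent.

Net profit: EUR 6,365.48

Best loop EUR → SEK → JPY → EUR:
EUR 547,000.00 × 13.898 (sell EUR at bid) = SEK 7,602,206.00
SEK 7,602,206.00 ÷ 0.092143 (buy JPY at ask) = JPY 82,504,433
JPY 82,504,433 × 0.0067071 (sell JPY at bid) = EUR 553,365.48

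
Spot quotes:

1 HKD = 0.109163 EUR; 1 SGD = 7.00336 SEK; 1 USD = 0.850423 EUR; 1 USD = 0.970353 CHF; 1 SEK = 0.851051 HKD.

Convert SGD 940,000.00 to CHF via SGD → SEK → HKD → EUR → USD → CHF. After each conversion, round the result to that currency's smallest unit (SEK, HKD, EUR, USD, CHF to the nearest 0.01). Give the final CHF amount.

SGD 940,000.00 × 7.00336 = SEK 6,583,158.40
SEK 6,583,158.40 × 0.851051 = HKD 5,602,603.54
HKD 5,602,603.54 × 0.109163 = EUR 611,597.01
EUR 611,597.01 ÷ 0.850423 = USD 719,168.00
USD 719,168.00 × 0.970353 = CHF 697,846.83

CHF 697,846.83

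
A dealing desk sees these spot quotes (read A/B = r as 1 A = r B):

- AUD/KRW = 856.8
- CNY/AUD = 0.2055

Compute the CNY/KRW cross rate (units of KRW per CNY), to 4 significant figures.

1 CNY × 0.2055 = 0.2055 AUD
0.2055 AUD × 856.8 = 176.072 KRW

CNY/KRW = 176.1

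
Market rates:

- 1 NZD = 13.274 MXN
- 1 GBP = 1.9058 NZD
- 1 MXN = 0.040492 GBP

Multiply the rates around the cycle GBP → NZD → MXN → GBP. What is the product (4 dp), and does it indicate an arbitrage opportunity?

Around GBP → NZD → MXN → GBP: 1 × 1.9058 × 13.274 × 0.040492 = 1.024350
Product > 1; profitable direction is GBP → NZD → MXN → GBP.

1.0243 (arbitrage exists)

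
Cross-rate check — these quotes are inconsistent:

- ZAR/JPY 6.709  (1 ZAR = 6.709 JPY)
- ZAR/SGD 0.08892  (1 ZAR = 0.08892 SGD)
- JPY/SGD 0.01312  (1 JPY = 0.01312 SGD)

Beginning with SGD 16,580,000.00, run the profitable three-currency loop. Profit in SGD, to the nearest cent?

Profit: SGD 169,133.85

Profitable loop is SGD → JPY → ZAR → SGD:
SGD 16,580,000.00 ÷ 0.01312 = JPY 1,263,719,512
JPY 1,263,719,512 ÷ 6.709 = ZAR 188,361,829.21
ZAR 188,361,829.21 × 0.08892 = SGD 16,749,133.85
Profit = SGD 16,749,133.85 − SGD 16,580,000.00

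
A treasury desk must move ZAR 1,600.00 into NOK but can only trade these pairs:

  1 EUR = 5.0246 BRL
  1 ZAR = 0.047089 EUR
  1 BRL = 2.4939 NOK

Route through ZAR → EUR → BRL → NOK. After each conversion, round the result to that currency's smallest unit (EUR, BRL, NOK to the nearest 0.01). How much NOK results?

ZAR 1,600.00 × 0.047089 = EUR 75.34
EUR 75.34 × 5.0246 = BRL 378.55
BRL 378.55 × 2.4939 = NOK 944.07

NOK 944.07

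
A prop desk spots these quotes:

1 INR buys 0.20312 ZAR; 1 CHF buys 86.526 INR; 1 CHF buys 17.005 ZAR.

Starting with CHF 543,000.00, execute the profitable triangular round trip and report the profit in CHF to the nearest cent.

Profit: CHF 18,206.26

Profitable loop is CHF → INR → ZAR → CHF:
CHF 543,000.00 × 86.526 = INR 46,983,618.00
INR 46,983,618.00 × 0.20312 = ZAR 9,543,312.49
ZAR 9,543,312.49 ÷ 17.005 = CHF 561,206.26
Profit = CHF 561,206.26 − CHF 543,000.00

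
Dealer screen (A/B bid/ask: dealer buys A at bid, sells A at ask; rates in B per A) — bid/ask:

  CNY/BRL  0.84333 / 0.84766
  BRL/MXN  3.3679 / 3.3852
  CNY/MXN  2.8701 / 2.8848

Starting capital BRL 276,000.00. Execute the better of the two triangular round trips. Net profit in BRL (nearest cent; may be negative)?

Best loop BRL → CNY → MXN → BRL:
BRL 276,000.00 ÷ 0.84766 (buy CNY at ask) = CNY 325,602.25
CNY 325,602.25 × 2.8701 (sell CNY at bid) = MXN 934,511.01
MXN 934,511.01 ÷ 3.3852 (buy BRL at ask) = BRL 276,057.84

Net profit: BRL 57.84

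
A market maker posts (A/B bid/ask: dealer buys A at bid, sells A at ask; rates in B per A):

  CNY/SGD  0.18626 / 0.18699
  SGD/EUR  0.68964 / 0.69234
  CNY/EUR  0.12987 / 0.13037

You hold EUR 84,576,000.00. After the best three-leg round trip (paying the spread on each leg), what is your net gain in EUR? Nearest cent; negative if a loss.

Best loop EUR → SGD → CNY → EUR:
EUR 84,576,000.00 ÷ 0.69234 (buy SGD at ask) = SGD 122,159,632.55
SGD 122,159,632.55 ÷ 0.18699 (buy CNY at ask) = CNY 653,295,002.68
CNY 653,295,002.68 × 0.12987 (sell CNY at bid) = EUR 84,843,422.00

Net profit: EUR 267,422.00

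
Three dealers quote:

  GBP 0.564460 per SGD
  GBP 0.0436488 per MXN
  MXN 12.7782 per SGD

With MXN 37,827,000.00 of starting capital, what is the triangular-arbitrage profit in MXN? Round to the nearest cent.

Profitable loop is MXN → SGD → GBP → MXN:
MXN 37,827,000.00 ÷ 12.7782 = SGD 2,960,276.10
SGD 2,960,276.10 × 0.564460 = GBP 1,670,957.44
GBP 1,670,957.44 ÷ 0.0436488 = MXN 38,281,864.44
Profit = MXN 38,281,864.44 − MXN 37,827,000.00

Profit: MXN 454,864.44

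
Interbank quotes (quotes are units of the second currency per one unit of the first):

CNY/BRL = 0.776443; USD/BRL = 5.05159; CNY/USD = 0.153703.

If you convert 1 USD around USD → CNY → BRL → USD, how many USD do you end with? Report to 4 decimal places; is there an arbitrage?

Around USD → CNY → BRL → USD: 1 ÷ 0.153703 × 0.776443 ÷ 5.05159 = 0.999998
Product ≈ 1 (deviation 0.000%, within rounding noise).

1.0000 (no arbitrage)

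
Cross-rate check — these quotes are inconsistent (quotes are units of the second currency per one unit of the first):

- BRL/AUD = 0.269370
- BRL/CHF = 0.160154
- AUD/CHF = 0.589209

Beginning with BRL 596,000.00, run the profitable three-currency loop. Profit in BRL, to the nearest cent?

Profit: BRL 5,402.81

Profitable loop is BRL → CHF → AUD → BRL:
BRL 596,000.00 × 0.160154 = CHF 95,451.78
CHF 95,451.78 ÷ 0.589209 = AUD 161,999.87
AUD 161,999.87 ÷ 0.269370 = BRL 601,402.81
Profit = BRL 601,402.81 − BRL 596,000.00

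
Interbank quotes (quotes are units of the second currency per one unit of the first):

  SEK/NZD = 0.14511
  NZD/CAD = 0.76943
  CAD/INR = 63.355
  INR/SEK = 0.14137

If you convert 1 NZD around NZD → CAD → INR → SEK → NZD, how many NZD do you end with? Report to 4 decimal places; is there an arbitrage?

Around NZD → CAD → INR → SEK → NZD: 1 × 0.76943 × 63.355 × 0.14137 × 0.14511 = 1.000011
Product ≈ 1 (deviation 0.001%, within rounding noise).

1.0000 (no arbitrage)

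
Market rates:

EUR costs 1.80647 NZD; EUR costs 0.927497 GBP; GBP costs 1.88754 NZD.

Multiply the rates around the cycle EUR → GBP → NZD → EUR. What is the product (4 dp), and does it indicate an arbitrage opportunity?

Around EUR → GBP → NZD → EUR: 1 × 0.927497 × 1.88754 ÷ 1.80647 = 0.969121
Product < 1; profitable direction is EUR → NZD → GBP → EUR.

0.9691 (arbitrage exists)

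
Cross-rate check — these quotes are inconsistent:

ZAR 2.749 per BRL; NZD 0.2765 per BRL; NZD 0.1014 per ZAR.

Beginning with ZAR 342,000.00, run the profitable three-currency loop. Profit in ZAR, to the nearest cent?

Profitable loop is ZAR → NZD → BRL → ZAR:
ZAR 342,000.00 × 0.1014 = NZD 34,678.80
NZD 34,678.80 ÷ 0.2765 = BRL 125,420.61
BRL 125,420.61 × 2.749 = ZAR 344,781.27
Profit = ZAR 344,781.27 − ZAR 342,000.00

Profit: ZAR 2,781.27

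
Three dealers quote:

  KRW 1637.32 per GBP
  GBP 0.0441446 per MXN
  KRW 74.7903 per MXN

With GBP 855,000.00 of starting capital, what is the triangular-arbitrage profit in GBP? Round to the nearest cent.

Profitable loop is GBP → MXN → KRW → GBP:
GBP 855,000.00 ÷ 0.0441446 = MXN 19,368,167.34
MXN 19,368,167.34 × 74.7903 = KRW 1,448,551,046
KRW 1,448,551,046 ÷ 1637.32 = GBP 884,708.58
Profit = GBP 884,708.58 − GBP 855,000.00

Profit: GBP 29,708.58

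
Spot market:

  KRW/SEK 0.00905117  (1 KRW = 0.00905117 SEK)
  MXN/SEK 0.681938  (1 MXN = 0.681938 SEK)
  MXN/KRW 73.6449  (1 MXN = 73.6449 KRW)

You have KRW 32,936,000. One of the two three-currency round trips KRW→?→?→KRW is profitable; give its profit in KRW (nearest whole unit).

Profit: KRW 759,224

Profitable loop is KRW → MXN → SEK → KRW:
KRW 32,936,000 ÷ 73.6449 = MXN 447,227.17
MXN 447,227.17 × 0.681938 = SEK 304,981.20
SEK 304,981.20 ÷ 0.00905117 = KRW 33,695,224
Profit = KRW 33,695,224 − KRW 32,936,000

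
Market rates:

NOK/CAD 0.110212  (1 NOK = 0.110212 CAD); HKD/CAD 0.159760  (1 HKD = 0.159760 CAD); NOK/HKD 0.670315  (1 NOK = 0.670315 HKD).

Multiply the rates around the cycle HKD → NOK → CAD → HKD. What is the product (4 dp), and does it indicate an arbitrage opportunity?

Around HKD → NOK → CAD → HKD: 1 ÷ 0.670315 × 0.110212 ÷ 0.159760 = 1.029158
Product > 1; profitable direction is HKD → NOK → CAD → HKD.

1.0292 (arbitrage exists)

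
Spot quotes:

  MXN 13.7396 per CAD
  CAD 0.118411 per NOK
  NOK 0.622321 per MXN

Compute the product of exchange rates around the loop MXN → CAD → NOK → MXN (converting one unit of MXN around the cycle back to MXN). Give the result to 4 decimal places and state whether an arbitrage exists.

0.9877 (arbitrage exists)

Around MXN → CAD → NOK → MXN: 1 ÷ 13.7396 ÷ 0.118411 ÷ 0.622321 = 0.987687
Product < 1; profitable direction is MXN → NOK → CAD → MXN.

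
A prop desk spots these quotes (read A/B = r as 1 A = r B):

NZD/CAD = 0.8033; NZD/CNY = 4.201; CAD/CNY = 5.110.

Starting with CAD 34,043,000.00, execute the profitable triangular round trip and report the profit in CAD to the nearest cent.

Profit: CAD 797,296.25

Profitable loop is CAD → NZD → CNY → CAD:
CAD 34,043,000.00 ÷ 0.8033 = NZD 42,378,936.89
NZD 42,378,936.89 × 4.201 = CNY 178,033,913.86
CNY 178,033,913.86 ÷ 5.110 = CAD 34,840,296.25
Profit = CAD 34,840,296.25 − CAD 34,043,000.00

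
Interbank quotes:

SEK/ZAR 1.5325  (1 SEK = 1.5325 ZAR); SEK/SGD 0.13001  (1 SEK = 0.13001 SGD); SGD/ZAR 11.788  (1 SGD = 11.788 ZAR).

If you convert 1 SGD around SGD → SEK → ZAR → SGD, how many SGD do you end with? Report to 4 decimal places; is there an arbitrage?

1.0000 (no arbitrage)

Around SGD → SEK → ZAR → SGD: 1 ÷ 0.13001 × 1.5325 ÷ 11.788 = 0.999962
Product ≈ 1 (deviation 0.004%, within rounding noise).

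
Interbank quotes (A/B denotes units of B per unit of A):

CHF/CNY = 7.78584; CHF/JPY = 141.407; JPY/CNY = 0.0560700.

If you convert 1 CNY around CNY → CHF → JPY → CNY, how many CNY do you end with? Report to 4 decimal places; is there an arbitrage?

1.0183 (arbitrage exists)

Around CNY → CHF → JPY → CNY: 1 ÷ 7.78584 × 141.407 × 0.0560700 = 1.018347
Product > 1; profitable direction is CNY → CHF → JPY → CNY.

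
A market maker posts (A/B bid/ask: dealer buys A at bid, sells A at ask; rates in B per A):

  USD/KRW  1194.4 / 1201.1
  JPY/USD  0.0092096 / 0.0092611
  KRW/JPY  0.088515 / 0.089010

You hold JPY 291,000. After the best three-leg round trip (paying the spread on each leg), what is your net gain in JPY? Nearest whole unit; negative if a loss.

Best loop JPY → KRW → USD → JPY:
JPY 291,000 ÷ 0.089010 (buy KRW at ask) = KRW 3,269,296
KRW 3,269,296 ÷ 1201.1 (buy USD at ask) = USD 2,721.92
USD 2,721.92 ÷ 0.0092611 (buy JPY at ask) = JPY 293,909

Net profit: JPY 2,909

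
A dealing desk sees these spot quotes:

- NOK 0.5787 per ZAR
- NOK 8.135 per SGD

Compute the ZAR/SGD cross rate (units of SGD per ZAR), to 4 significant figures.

1 ZAR × 0.5787 = 0.5787 NOK
0.5787 NOK ÷ 8.135 = 0.0711371 SGD

ZAR/SGD = 0.07114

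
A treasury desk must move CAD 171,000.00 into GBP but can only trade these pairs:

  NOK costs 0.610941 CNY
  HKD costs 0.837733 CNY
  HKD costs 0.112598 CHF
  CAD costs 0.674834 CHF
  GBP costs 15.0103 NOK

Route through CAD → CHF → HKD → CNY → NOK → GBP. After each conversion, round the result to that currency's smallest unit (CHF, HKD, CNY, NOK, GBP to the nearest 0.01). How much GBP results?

CAD 171,000.00 × 0.674834 = CHF 115,396.61
CHF 115,396.61 ÷ 0.112598 = HKD 1,024,854.88
HKD 1,024,854.88 × 0.837733 = CNY 858,554.75
CNY 858,554.75 ÷ 0.610941 = NOK 1,405,298.96
NOK 1,405,298.96 ÷ 15.0103 = GBP 93,622.31

GBP 93,622.31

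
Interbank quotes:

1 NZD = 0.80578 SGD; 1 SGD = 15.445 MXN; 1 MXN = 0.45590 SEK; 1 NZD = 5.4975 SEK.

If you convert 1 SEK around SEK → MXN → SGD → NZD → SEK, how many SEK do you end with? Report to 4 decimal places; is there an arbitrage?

Around SEK → MXN → SGD → NZD → SEK: 1 ÷ 0.45590 ÷ 15.445 ÷ 0.80578 × 5.4975 = 0.968927
Product < 1; profitable direction is SEK → NZD → SGD → MXN → SEK.

0.9689 (arbitrage exists)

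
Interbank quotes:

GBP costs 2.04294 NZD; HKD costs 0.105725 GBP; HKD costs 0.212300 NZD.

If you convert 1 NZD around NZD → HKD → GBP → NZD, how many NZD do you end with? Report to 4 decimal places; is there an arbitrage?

Around NZD → HKD → GBP → NZD: 1 ÷ 0.212300 × 0.105725 × 2.04294 = 1.017380
Product > 1; profitable direction is NZD → HKD → GBP → NZD.

1.0174 (arbitrage exists)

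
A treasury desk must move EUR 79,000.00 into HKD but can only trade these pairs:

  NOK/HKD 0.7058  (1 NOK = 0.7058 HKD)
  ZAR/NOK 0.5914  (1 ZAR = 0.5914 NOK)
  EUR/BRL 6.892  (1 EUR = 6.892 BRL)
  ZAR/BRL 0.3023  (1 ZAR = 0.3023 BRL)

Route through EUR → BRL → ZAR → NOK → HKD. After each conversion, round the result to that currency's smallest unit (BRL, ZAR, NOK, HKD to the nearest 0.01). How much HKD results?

EUR 79,000.00 × 6.892 = BRL 544,468.00
BRL 544,468.00 ÷ 0.3023 = ZAR 1,801,085.01
ZAR 1,801,085.01 × 0.5914 = NOK 1,065,161.67
NOK 1,065,161.67 × 0.7058 = HKD 751,791.11

HKD 751,791.11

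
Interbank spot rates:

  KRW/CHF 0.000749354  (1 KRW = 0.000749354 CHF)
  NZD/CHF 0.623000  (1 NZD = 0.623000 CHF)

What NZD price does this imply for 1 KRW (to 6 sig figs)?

KRW/NZD = 0.00120282

1 KRW × 0.000749354 = 0.000749354 CHF
0.000749354 CHF ÷ 0.623000 = 0.00120282 NZD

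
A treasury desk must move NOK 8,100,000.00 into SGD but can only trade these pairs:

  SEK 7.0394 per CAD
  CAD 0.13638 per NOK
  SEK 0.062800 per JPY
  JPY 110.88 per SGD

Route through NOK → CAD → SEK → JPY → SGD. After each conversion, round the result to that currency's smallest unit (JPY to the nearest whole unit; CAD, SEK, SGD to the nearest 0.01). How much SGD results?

NOK 8,100,000.00 × 0.13638 = CAD 1,104,678.00
CAD 1,104,678.00 × 7.0394 = SEK 7,776,270.31
SEK 7,776,270.31 ÷ 0.062800 = JPY 123,825,960
JPY 123,825,960 ÷ 110.88 = SGD 1,116,756.49

SGD 1,116,756.49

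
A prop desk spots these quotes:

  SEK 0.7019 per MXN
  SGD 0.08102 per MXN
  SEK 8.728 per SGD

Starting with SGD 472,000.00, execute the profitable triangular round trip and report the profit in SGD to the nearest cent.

Profitable loop is SGD → SEK → MXN → SGD:
SGD 472,000.00 × 8.728 = SEK 4,119,616.00
SEK 4,119,616.00 ÷ 0.7019 = MXN 5,869,234.93
MXN 5,869,234.93 × 0.08102 = SGD 475,525.41
Profit = SGD 475,525.41 − SGD 472,000.00

Profit: SGD 3,525.41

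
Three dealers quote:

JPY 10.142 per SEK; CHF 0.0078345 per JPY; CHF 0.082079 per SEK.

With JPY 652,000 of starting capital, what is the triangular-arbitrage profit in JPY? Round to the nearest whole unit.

Profitable loop is JPY → SEK → CHF → JPY:
JPY 652,000 ÷ 10.142 = SEK 64,287.12
SEK 64,287.12 × 0.082079 = CHF 5,276.62
CHF 5,276.62 ÷ 0.0078345 = JPY 673,511
Profit = JPY 673,511 − JPY 652,000

Profit: JPY 21,511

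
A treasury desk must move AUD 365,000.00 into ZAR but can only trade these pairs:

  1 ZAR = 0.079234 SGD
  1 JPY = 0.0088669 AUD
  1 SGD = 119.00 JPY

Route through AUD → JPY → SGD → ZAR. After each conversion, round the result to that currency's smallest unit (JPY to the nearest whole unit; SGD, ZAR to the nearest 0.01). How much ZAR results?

AUD 365,000.00 ÷ 0.0088669 = JPY 41,164,330
JPY 41,164,330 ÷ 119.00 = SGD 345,918.74
SGD 345,918.74 ÷ 0.079234 = ZAR 4,365,786.66

ZAR 4,365,786.66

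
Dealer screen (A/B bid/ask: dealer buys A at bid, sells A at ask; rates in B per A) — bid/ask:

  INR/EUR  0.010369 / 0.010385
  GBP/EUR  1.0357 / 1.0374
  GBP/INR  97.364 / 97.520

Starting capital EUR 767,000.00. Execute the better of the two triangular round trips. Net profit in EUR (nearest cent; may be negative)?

Best loop EUR → INR → GBP → EUR:
EUR 767,000.00 ÷ 0.010385 (buy INR at ask) = INR 73,856,523.83
INR 73,856,523.83 ÷ 97.520 (buy GBP at ask) = GBP 757,347.46
GBP 757,347.46 × 1.0357 (sell GBP at bid) = EUR 784,384.76

Net profit: EUR 17,384.76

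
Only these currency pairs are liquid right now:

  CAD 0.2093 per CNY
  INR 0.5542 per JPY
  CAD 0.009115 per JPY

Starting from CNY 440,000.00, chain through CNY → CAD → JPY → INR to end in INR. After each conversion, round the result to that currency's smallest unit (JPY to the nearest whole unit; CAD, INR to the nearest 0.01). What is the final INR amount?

CNY 440,000.00 × 0.2093 = CAD 92,092.00
CAD 92,092.00 ÷ 0.009115 = JPY 10,103,346
JPY 10,103,346 × 0.5542 = INR 5,599,274.35

INR 5,599,274.35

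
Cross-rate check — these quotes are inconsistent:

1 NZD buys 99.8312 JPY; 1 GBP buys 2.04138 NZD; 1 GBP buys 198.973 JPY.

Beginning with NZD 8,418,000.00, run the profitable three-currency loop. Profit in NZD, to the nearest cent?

Profit: NZD 203,938.49

Profitable loop is NZD → JPY → GBP → NZD:
NZD 8,418,000.00 × 99.8312 = JPY 840,379,042
JPY 840,379,042 ÷ 198.973 = GBP 4,223,583.31
GBP 4,223,583.31 × 2.04138 = NZD 8,621,938.49
Profit = NZD 8,621,938.49 − NZD 8,418,000.00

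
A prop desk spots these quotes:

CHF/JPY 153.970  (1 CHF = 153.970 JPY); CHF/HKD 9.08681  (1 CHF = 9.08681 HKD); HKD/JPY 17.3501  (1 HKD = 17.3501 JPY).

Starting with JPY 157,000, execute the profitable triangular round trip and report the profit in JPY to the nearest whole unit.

Profit: JPY 3,760

Profitable loop is JPY → CHF → HKD → JPY:
JPY 157,000 ÷ 153.970 = CHF 1,019.68
CHF 1,019.68 × 9.08681 = HKD 9,265.63
HKD 9,265.63 × 17.3501 = JPY 160,760
Profit = JPY 160,760 − JPY 157,000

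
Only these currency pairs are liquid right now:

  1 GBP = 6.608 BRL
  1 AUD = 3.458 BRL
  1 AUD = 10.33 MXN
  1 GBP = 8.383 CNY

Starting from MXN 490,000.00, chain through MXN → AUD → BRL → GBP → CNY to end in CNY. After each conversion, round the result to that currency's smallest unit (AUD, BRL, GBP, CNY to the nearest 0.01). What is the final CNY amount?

MXN 490,000.00 ÷ 10.33 = AUD 47,434.66
AUD 47,434.66 × 3.458 = BRL 164,029.05
BRL 164,029.05 ÷ 6.608 = GBP 24,822.80
GBP 24,822.80 × 8.383 = CNY 208,089.53

CNY 208,089.53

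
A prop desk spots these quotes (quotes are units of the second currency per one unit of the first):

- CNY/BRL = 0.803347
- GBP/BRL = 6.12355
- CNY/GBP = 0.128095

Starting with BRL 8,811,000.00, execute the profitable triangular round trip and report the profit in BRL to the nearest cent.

Profitable loop is BRL → GBP → CNY → BRL:
BRL 8,811,000.00 ÷ 6.12355 = GBP 1,438,871.24
GBP 1,438,871.24 ÷ 0.128095 = CNY 11,232,844.71
CNY 11,232,844.71 × 0.803347 = BRL 9,023,872.10
Profit = BRL 9,023,872.10 − BRL 8,811,000.00

Profit: BRL 212,872.10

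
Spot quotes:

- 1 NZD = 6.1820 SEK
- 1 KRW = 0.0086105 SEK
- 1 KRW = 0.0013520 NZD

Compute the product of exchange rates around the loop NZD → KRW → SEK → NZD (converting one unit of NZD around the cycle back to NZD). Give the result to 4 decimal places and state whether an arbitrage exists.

Around NZD → KRW → SEK → NZD: 1 ÷ 0.0013520 × 0.0086105 ÷ 6.1820 = 1.030203
Product > 1; profitable direction is NZD → KRW → SEK → NZD.

1.0302 (arbitrage exists)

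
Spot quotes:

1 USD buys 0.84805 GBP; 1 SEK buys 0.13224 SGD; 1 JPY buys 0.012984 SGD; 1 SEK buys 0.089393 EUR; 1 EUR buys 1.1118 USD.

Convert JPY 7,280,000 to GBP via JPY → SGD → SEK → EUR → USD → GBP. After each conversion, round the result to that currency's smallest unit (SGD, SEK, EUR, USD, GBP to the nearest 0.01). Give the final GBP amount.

GBP 60,246.07

JPY 7,280,000 × 0.012984 = SGD 94,523.52
SGD 94,523.52 ÷ 0.13224 = SEK 714,787.66
SEK 714,787.66 × 0.089393 = EUR 63,897.01
EUR 63,897.01 × 1.1118 = USD 71,040.70
USD 71,040.70 × 0.84805 = GBP 60,246.07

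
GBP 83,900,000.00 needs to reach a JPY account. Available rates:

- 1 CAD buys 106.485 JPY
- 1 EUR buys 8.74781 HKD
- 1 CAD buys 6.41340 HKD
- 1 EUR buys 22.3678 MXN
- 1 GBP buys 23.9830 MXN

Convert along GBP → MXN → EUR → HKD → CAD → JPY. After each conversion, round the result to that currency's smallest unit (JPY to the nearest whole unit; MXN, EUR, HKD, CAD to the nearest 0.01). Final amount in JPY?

GBP 83,900,000.00 × 23.9830 = MXN 2,012,173,700.00
MXN 2,012,173,700.00 ÷ 22.3678 = EUR 89,958,498.38
EUR 89,958,498.38 × 8.74781 = HKD 786,939,851.71
HKD 786,939,851.71 ÷ 6.41340 = CAD 122,702,443.59
CAD 122,702,443.59 × 106.485 = JPY 13,065,969,706

JPY 13,065,969,706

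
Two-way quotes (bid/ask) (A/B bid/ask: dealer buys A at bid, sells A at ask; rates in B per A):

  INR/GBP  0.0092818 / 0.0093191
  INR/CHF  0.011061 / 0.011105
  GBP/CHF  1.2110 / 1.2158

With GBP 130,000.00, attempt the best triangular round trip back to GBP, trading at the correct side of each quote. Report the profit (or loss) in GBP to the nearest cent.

Net profit: GBP 1,583.41

Best loop GBP → CHF → INR → GBP:
GBP 130,000.00 × 1.2110 (sell GBP at bid) = CHF 157,430.00
CHF 157,430.00 ÷ 0.011105 (buy INR at ask) = INR 14,176,497.07
INR 14,176,497.07 × 0.0092818 (sell INR at bid) = GBP 131,583.41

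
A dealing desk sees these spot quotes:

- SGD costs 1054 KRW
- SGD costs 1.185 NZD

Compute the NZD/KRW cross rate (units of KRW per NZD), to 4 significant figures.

NZD/KRW = 889.5

1 NZD ÷ 1.185 = 0.843882 SGD
0.843882 SGD × 1054 = 889.451 KRW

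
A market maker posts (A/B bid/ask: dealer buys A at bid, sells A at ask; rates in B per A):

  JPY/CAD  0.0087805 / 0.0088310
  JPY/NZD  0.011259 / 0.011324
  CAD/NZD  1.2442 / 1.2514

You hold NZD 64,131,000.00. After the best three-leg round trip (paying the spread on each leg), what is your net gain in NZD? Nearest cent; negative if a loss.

Best loop NZD → CAD → JPY → NZD:
NZD 64,131,000.00 ÷ 1.2514 (buy CAD at ask) = CAD 51,247,402.91
CAD 51,247,402.91 ÷ 0.0088310 (buy JPY at ask) = JPY 5,803,125,683
JPY 5,803,125,683 × 0.011259 (sell JPY at bid) = NZD 65,337,392.07

Net profit: NZD 1,206,392.07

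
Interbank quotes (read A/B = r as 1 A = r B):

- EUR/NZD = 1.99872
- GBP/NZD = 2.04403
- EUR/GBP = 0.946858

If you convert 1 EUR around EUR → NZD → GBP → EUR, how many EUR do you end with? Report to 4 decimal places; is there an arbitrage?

Around EUR → NZD → GBP → EUR: 1 × 1.99872 ÷ 2.04403 ÷ 0.946858 = 1.032713
Product > 1; profitable direction is EUR → NZD → GBP → EUR.

1.0327 (arbitrage exists)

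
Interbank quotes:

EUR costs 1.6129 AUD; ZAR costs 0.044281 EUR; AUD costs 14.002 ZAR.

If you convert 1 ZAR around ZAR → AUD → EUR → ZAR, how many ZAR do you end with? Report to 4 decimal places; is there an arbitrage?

Around ZAR → AUD → EUR → ZAR: 1 ÷ 14.002 ÷ 1.6129 ÷ 0.044281 = 0.999966
Product ≈ 1 (deviation 0.003%, within rounding noise).

1.0000 (no arbitrage)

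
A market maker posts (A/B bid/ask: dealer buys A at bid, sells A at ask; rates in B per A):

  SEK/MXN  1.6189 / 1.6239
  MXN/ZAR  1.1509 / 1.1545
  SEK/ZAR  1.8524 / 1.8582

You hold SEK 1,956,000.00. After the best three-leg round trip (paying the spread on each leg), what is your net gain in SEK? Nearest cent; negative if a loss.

Net profit: SEK 5,254.75

Best loop SEK → MXN → ZAR → SEK:
SEK 1,956,000.00 × 1.6189 (sell SEK at bid) = MXN 3,166,568.40
MXN 3,166,568.40 × 1.1509 (sell MXN at bid) = ZAR 3,644,403.57
ZAR 3,644,403.57 ÷ 1.8582 (buy SEK at ask) = SEK 1,961,254.75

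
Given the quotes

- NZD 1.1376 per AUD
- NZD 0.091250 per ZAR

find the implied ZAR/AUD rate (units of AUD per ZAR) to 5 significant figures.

1 ZAR × 0.091250 = 0.09125 NZD
0.09125 NZD ÷ 1.1376 = 0.0802127 AUD

ZAR/AUD = 0.080213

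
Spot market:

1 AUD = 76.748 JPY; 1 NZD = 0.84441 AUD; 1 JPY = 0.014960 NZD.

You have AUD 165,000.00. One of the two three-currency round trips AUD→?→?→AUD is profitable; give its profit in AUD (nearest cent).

Profitable loop is AUD → NZD → JPY → AUD:
AUD 165,000.00 ÷ 0.84441 = NZD 195,402.71
NZD 195,402.71 ÷ 0.014960 = JPY 13,061,678
JPY 13,061,678 ÷ 76.748 = AUD 170,189.17
Profit = AUD 170,189.17 − AUD 165,000.00

Profit: AUD 5,189.17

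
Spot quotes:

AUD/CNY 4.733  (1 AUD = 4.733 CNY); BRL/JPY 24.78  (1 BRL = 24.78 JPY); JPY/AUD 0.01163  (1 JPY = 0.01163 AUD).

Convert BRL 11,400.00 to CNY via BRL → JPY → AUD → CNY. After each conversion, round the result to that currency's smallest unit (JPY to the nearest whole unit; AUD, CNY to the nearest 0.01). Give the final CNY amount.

BRL 11,400.00 × 24.78 = JPY 282,492
JPY 282,492 × 0.01163 = AUD 3,285.38
AUD 3,285.38 × 4.733 = CNY 15,549.70

CNY 15,549.70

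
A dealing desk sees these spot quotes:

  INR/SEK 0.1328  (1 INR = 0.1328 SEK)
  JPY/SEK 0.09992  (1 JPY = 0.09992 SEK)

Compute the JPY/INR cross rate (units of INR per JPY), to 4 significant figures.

1 JPY × 0.09992 = 0.09992 SEK
0.09992 SEK ÷ 0.1328 = 0.75241 INR

JPY/INR = 0.7524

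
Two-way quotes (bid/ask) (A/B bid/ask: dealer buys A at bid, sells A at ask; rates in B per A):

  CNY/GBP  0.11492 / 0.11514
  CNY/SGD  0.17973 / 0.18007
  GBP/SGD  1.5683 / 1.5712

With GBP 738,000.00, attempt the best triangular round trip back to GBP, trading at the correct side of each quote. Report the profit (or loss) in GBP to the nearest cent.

Best loop GBP → SGD → CNY → GBP:
GBP 738,000.00 × 1.5683 (sell GBP at bid) = SGD 1,157,405.40
SGD 1,157,405.40 ÷ 0.18007 (buy CNY at ask) = CNY 6,427,530.40
CNY 6,427,530.40 × 0.11492 (sell CNY at bid) = GBP 738,651.79

Net profit: GBP 651.79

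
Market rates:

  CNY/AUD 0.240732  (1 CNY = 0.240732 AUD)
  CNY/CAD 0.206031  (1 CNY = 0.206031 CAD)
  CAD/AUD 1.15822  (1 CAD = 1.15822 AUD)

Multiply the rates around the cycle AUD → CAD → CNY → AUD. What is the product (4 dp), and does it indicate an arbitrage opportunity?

Around AUD → CAD → CNY → AUD: 1 ÷ 1.15822 ÷ 0.206031 × 0.240732 = 1.008812
Product > 1; profitable direction is AUD → CAD → CNY → AUD.

1.0088 (arbitrage exists)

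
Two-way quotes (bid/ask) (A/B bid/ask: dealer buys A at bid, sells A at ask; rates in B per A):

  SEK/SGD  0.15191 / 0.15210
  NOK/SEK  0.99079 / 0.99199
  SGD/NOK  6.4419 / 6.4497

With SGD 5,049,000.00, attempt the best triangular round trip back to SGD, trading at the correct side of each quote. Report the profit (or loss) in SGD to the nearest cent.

Best loop SGD → SEK → NOK → SGD:
SGD 5,049,000.00 ÷ 0.15210 (buy SEK at ask) = SEK 33,195,266.27
SEK 33,195,266.27 ÷ 0.99199 (buy NOK at ask) = NOK 33,463,307.36
NOK 33,463,307.36 ÷ 6.4497 (buy SGD at ask) = SGD 5,188,350.99

Net profit: SGD 139,350.99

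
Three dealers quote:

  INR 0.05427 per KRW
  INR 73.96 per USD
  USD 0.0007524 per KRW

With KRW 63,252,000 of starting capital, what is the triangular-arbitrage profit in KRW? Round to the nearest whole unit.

Profit: KRW 1,605,489

Profitable loop is KRW → USD → INR → KRW:
KRW 63,252,000 × 0.0007524 = USD 47,590.80
USD 47,590.80 × 73.96 = INR 3,519,815.92
INR 3,519,815.92 ÷ 0.05427 = KRW 64,857,489
Profit = KRW 64,857,489 − KRW 63,252,000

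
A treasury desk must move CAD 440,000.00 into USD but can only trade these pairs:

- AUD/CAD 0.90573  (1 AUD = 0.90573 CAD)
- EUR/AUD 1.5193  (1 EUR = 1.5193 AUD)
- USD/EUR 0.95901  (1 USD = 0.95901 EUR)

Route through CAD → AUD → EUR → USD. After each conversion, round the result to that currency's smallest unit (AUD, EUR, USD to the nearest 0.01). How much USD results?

USD 333,416.63

CAD 440,000.00 ÷ 0.90573 = AUD 485,795.99
AUD 485,795.99 ÷ 1.5193 = EUR 319,749.88
EUR 319,749.88 ÷ 0.95901 = USD 333,416.63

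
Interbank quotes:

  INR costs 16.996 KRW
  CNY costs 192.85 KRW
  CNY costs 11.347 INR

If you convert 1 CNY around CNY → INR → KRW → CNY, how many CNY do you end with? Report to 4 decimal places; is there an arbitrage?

1.0000 (no arbitrage)

Around CNY → INR → KRW → CNY: 1 × 11.347 × 16.996 ÷ 192.85 = 1.000019
Product ≈ 1 (deviation 0.002%, within rounding noise).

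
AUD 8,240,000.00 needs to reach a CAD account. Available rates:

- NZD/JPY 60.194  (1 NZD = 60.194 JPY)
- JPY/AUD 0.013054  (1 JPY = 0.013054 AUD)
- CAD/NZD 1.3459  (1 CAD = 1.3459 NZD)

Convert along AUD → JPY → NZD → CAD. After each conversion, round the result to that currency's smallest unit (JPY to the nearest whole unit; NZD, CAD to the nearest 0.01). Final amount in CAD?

CAD 7,791,437.77

AUD 8,240,000.00 ÷ 0.013054 = JPY 631,224,146
JPY 631,224,146 ÷ 60.194 = NZD 10,486,496.10
NZD 10,486,496.10 ÷ 1.3459 = CAD 7,791,437.77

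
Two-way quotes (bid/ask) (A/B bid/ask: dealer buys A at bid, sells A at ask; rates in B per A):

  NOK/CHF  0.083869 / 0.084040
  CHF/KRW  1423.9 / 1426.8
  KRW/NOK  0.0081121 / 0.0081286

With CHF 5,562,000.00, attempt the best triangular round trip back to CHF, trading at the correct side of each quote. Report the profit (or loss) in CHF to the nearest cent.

Best loop CHF → NOK → KRW → CHF:
CHF 5,562,000.00 ÷ 0.084040 (buy NOK at ask) = NOK 66,182,770.11
NOK 66,182,770.11 ÷ 0.0081286 (buy KRW at ask) = KRW 8,141,964,189
KRW 8,141,964,189 ÷ 1426.8 (buy CHF at ask) = CHF 5,706,450.93

Net profit: CHF 144,450.93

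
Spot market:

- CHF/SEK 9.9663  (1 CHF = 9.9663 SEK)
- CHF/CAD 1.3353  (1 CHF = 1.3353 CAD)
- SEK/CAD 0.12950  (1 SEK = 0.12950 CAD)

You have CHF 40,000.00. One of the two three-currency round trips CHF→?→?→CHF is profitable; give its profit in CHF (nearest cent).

Profitable loop is CHF → CAD → SEK → CHF:
CHF 40,000.00 × 1.3353 = CAD 53,412.00
CAD 53,412.00 ÷ 0.12950 = SEK 412,447.88
SEK 412,447.88 ÷ 9.9663 = CHF 41,384.25
Profit = CHF 41,384.25 − CHF 40,000.00

Profit: CHF 1,384.25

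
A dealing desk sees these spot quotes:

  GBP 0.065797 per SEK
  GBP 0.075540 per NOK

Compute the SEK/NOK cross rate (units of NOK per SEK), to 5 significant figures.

1 SEK × 0.065797 = 0.065797 GBP
0.065797 GBP ÷ 0.075540 = 0.871022 NOK

SEK/NOK = 0.87102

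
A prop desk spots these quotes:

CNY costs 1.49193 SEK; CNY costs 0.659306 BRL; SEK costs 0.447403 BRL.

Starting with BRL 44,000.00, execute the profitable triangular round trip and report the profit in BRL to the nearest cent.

Profit: BRL 546.44

Profitable loop is BRL → CNY → SEK → BRL:
BRL 44,000.00 ÷ 0.659306 = CNY 66,736.84
CNY 66,736.84 × 1.49193 = SEK 99,566.70
SEK 99,566.70 × 0.447403 = BRL 44,546.44
Profit = BRL 44,546.44 − BRL 44,000.00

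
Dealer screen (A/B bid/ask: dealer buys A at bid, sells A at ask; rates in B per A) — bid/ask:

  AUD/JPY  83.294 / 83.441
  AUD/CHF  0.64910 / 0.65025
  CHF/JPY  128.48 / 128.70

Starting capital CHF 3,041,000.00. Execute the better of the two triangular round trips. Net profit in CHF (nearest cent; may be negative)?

Net result: CHF -1,626.61 (no profitable arbitrage after spreads)

Best loop CHF → JPY → AUD → CHF:
CHF 3,041,000.00 × 128.48 (sell CHF at bid) = JPY 390,707,680
JPY 390,707,680 ÷ 83.441 (buy AUD at ask) = AUD 4,682,442.44
AUD 4,682,442.44 × 0.64910 (sell AUD at bid) = CHF 3,039,373.39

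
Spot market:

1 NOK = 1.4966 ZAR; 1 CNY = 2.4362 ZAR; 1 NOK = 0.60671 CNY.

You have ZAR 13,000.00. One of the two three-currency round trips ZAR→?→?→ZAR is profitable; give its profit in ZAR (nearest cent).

Profitable loop is ZAR → CNY → NOK → ZAR:
ZAR 13,000.00 ÷ 2.4362 = CNY 5,336.18
CNY 5,336.18 ÷ 0.60671 = NOK 8,795.27
NOK 8,795.27 × 1.4966 = ZAR 13,163.00
Profit = ZAR 13,163.00 − ZAR 13,000.00

Profit: ZAR 163.00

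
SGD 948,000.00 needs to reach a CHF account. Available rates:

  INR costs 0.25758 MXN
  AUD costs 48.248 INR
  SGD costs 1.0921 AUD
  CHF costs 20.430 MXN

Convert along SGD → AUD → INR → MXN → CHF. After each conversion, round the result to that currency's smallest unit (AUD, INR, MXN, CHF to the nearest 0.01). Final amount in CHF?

CHF 629,787.20

SGD 948,000.00 × 1.0921 = AUD 1,035,310.80
AUD 1,035,310.80 × 48.248 = INR 49,951,675.48
INR 49,951,675.48 × 0.25758 = MXN 12,866,552.57
MXN 12,866,552.57 ÷ 20.430 = CHF 629,787.20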